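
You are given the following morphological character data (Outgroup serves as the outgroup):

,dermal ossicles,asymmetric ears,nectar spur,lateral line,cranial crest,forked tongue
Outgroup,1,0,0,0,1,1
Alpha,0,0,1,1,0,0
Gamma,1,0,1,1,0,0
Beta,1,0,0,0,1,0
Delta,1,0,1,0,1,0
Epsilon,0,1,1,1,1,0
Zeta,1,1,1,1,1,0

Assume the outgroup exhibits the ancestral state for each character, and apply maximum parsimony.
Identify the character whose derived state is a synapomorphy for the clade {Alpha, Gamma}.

Character polarity is set by the outgroup: the derived state is whichever differs from the outgroup's state, so for dermal ossicles, cranial crest, forked tongue the derived state is '0', and for the remaining characters it is '1'.
dermal ossicles groups Alpha and Epsilon, which is incompatible with the clades supported by the remaining characters; treating it as convergent (homoplasy) costs fewer steps than any alternative tree.
Only Epsilon and Zeta show the derived state '1' for asymmetric ears, supporting them as a clade.
nectar spur: derived state '1' in Alpha, Delta, Epsilon, Gamma, and Zeta only — synapomorphy for {Alpha, Delta, Epsilon, Gamma, Zeta}.
lateral line: derived state '1' in Alpha, Epsilon, Gamma, and Zeta only — synapomorphy for {Alpha, Epsilon, Gamma, Zeta}.
cranial crest (derived state '0') is shared by Alpha and Gamma — a synapomorphy uniting that clade.
All ingroup taxa share the derived state '0' for forked tongue; it defines the ingroup but does not resolve relationships within it.
Most parsimonious ingroup topology: ((((Alpha,Gamma),(Epsilon,Zeta)),Delta),Beta).
The clade {Alpha, Gamma} is supported by cranial crest: its derived state '0' occurs in exactly those taxa and in no other taxon (including the outgroup).

cranial crest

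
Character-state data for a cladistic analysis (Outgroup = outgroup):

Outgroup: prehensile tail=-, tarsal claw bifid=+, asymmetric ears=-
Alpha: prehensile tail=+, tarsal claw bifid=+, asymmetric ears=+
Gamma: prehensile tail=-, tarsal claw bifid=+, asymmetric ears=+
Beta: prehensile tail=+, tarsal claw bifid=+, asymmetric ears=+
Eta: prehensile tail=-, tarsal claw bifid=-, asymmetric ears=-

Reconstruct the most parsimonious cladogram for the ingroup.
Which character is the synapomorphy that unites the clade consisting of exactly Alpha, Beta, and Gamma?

asymmetric ears

Character polarity is set by the outgroup: the derived state is whichever differs from the outgroup's state, so for tarsal claw bifid the derived state is '-', and for the remaining characters it is '+'.
prehensile tail: derived state '+' in Alpha and Beta only — synapomorphy for {Alpha, Beta}.
tarsal claw bifid (derived state '-') is unique to Eta (autapomorphy; uninformative for grouping).
asymmetric ears: derived state '+' in Alpha, Beta, and Gamma only — synapomorphy for {Alpha, Beta, Gamma}.
Most parsimonious ingroup topology: (((Alpha,Beta),Gamma),Eta).
The clade {Alpha, Beta, Gamma} is supported by asymmetric ears: its derived state '+' occurs in exactly those taxa and in no other taxon (including the outgroup).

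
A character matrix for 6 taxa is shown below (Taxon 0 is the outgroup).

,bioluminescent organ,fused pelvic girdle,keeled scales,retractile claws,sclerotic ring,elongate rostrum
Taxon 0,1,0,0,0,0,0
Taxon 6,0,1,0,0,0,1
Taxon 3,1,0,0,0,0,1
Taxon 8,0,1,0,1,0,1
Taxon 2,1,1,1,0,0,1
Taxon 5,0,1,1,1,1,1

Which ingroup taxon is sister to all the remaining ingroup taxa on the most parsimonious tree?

Taxon 3

Character polarity is set by the outgroup: the derived state is whichever differs from the outgroup's state, so for bioluminescent organ the derived state is '0', and for the remaining characters it is '1'.
bioluminescent organ: derived state '0' in Taxon 5, Taxon 6, and Taxon 8 only — synapomorphy for {Taxon 5, Taxon 6, Taxon 8}.
fused pelvic girdle (derived state '1') is shared by Taxon 2, Taxon 5, Taxon 6, and Taxon 8 — a synapomorphy uniting that clade.
keeled scales (state '1') occurs in Taxon 2 and Taxon 5 but conflicts with the nesting implied by the other characters — most parsimoniously interpreted as homoplasy.
Only Taxon 5 and Taxon 8 show the derived state '1' for retractile claws, supporting them as a clade.
sclerotic ring: derived state '1' in Taxon 5 only — an autapomorphy, so it tells us nothing about relationships among taxa.
elongate rostrum (derived state '1') is shared by all ingroup taxa — unites the whole ingroup.
Most parsimonious ingroup topology: (((Taxon 6,(Taxon 8,Taxon 5)),Taxon 2),Taxon 3).
Taxon 3 is sister to the clade containing all other ingroup taxa, so it is the earliest-diverging (most basal) ingroup lineage.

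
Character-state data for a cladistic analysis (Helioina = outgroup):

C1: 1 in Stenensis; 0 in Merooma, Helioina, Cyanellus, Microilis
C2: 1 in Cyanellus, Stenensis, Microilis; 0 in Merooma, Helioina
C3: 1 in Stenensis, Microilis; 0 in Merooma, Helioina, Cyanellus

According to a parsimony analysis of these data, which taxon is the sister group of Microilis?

The outgroup has state '0' for every character, so '1' is the derived state throughout.
C1 (derived state '1') is unique to Stenensis (autapomorphy; uninformative for grouping).
C2 (derived state '1') is shared by Cyanellus, Microilis, and Stenensis — a synapomorphy uniting that clade.
C3: derived state '1' in Microilis and Stenensis only — synapomorphy for {Microilis, Stenensis}.
Most parsimonious ingroup topology: (((Microilis,Stenensis),Cyanellus),Merooma).
Microilis and Stenensis form a cherry on this tree, so they are sister taxa.

Stenensis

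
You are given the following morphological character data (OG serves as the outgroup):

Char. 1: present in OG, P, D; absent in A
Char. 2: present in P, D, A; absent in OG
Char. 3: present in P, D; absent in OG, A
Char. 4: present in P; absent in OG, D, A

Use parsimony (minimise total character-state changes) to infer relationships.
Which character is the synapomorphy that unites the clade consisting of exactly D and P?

Character polarity is set by the outgroup: the derived state is whichever differs from the outgroup's state, so for Char. 1 the derived state is 'absent', and for the remaining characters it is 'present'.
Char. 1 (derived state 'absent') is unique to A (autapomorphy; uninformative for grouping).
Char. 2 (derived state 'present') is shared by all ingroup taxa — unites the whole ingroup.
Char. 3 (derived state 'present') is shared by D and P — a synapomorphy uniting that clade.
Char. 4 (derived state 'present') is unique to P (autapomorphy; uninformative for grouping).
Most parsimonious ingroup topology: ((P,D),A).
The clade {D, P} is supported by Char. 3: its derived state 'present' occurs in exactly those taxa and in no other taxon (including the outgroup).

Char. 3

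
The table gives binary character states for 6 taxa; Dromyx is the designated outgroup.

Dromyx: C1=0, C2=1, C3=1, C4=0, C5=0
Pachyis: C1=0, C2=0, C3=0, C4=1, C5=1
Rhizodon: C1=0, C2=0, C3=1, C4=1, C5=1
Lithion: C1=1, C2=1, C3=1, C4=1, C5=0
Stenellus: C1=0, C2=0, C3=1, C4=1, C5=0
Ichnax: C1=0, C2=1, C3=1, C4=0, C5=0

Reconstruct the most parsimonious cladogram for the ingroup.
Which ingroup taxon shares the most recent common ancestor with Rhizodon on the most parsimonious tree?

Character polarity is set by the outgroup: the derived state is whichever differs from the outgroup's state, so for C2, C3 the derived state is '0', and for the remaining characters it is '1'.
C1: derived state '1' in Lithion only — an autapomorphy, so it tells us nothing about relationships among taxa.
C2: derived state '0' in Pachyis, Rhizodon, and Stenellus only — synapomorphy for {Pachyis, Rhizodon, Stenellus}.
C3 (derived state '0') is unique to Pachyis (autapomorphy; uninformative for grouping).
C4 (derived state '1') is shared by Lithion, Pachyis, Rhizodon, and Stenellus — a synapomorphy uniting that clade.
Only Pachyis and Rhizodon show the derived state '1' for C5, supporting them as a clade.
Most parsimonious ingroup topology: ((((Pachyis,Rhizodon),Stenellus),Lithion),Ichnax).
Rhizodon and Pachyis form a cherry on this tree, so they are sister taxa.

Pachyis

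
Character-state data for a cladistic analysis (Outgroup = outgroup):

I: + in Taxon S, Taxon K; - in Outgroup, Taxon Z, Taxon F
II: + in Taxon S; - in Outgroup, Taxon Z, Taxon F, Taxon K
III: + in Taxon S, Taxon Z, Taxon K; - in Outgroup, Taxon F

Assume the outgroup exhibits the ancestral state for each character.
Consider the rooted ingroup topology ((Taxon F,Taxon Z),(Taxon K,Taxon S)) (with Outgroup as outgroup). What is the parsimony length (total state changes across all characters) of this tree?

Map each character onto ((Taxon F,Taxon Z),(Taxon K,Taxon S)) (rooted by Outgroup) and count the minimum state changes it requires (Fitch parsimony):
I: 1; II: 1; III: 2.
Total tree length = 4.

4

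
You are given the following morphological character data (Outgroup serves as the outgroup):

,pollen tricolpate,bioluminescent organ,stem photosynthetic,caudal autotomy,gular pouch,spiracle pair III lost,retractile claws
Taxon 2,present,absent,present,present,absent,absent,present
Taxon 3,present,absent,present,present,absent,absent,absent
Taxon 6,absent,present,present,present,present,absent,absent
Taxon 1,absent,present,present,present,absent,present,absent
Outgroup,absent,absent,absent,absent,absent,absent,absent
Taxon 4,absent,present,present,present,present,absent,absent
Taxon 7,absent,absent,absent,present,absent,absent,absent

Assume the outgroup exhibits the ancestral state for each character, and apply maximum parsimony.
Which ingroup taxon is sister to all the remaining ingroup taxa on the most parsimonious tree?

The outgroup has state 'absent' for every character, so 'present' is the derived state throughout.
pollen tricolpate: derived state 'present' in Taxon 2 and Taxon 3 only — synapomorphy for {Taxon 2, Taxon 3}.
Only Taxon 1, Taxon 4, and Taxon 6 show the derived state 'present' for bioluminescent organ, supporting them as a clade.
Only Taxon 1, Taxon 2, Taxon 3, Taxon 4, and Taxon 6 show the derived state 'present' for stem photosynthetic, supporting them as a clade.
All ingroup taxa share the derived state 'present' for caudal autotomy; it defines the ingroup but does not resolve relationships within it.
Only Taxon 4 and Taxon 6 show the derived state 'present' for gular pouch, supporting them as a clade.
spiracle pair III lost (derived state 'present') is unique to Taxon 1 (autapomorphy; uninformative for grouping).
retractile claws (derived state 'present') is unique to Taxon 2 (autapomorphy; uninformative for grouping).
Most parsimonious ingroup topology: (((Taxon 2,Taxon 3),((Taxon 4,Taxon 6),Taxon 1)),Taxon 7).
Taxon 7 is sister to the clade containing all other ingroup taxa, so it is the earliest-diverging (most basal) ingroup lineage.

Taxon 7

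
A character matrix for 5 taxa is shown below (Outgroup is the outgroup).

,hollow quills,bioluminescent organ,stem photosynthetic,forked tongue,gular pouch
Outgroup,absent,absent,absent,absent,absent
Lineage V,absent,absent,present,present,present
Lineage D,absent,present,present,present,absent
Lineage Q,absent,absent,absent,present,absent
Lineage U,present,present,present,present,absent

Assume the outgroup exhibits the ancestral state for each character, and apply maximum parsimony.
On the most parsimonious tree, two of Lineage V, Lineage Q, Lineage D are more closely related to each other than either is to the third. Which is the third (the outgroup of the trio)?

Lineage Q

The outgroup has state 'absent' for every character, so 'present' is the derived state throughout.
hollow quills: derived state 'present' in Lineage U only — an autapomorphy, so it tells us nothing about relationships among taxa.
bioluminescent organ (derived state 'present') is shared by Lineage D and Lineage U — a synapomorphy uniting that clade.
stem photosynthetic (derived state 'present') is shared by Lineage D, Lineage U, and Lineage V — a synapomorphy uniting that clade.
All ingroup taxa share the derived state 'present' for forked tongue; it defines the ingroup but does not resolve relationships within it.
gular pouch (derived state 'present') is unique to Lineage V (autapomorphy; uninformative for grouping).
Most parsimonious ingroup topology: ((Lineage V,(Lineage D,Lineage U)),Lineage Q).
Lineage D and Lineage V share a more recent common ancestor with each other than either does with Lineage Q, so Lineage Q is the least closely related of the three.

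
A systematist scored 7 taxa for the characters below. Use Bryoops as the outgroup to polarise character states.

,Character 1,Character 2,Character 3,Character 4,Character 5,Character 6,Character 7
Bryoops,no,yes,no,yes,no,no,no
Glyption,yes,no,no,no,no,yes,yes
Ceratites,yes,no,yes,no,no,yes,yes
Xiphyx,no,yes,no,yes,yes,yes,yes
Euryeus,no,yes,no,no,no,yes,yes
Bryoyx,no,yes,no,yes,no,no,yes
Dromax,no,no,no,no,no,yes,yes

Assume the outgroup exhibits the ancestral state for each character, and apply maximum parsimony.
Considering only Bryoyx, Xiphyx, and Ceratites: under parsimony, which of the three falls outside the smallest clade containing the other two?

Character polarity is set by the outgroup: the derived state is whichever differs from the outgroup's state, so for Character 2, Character 4 the derived state is 'no', and for the remaining characters it is 'yes'.
Only Ceratites and Glyption show the derived state 'yes' for Character 1, supporting them as a clade.
Only Ceratites, Dromax, and Glyption show the derived state 'no' for Character 2, supporting them as a clade.
Character 3: derived state 'yes' in Ceratites only — an autapomorphy, so it tells us nothing about relationships among taxa.
Only Ceratites, Dromax, Euryeus, and Glyption show the derived state 'no' for Character 4, supporting them as a clade.
Character 5 (derived state 'yes') is unique to Xiphyx (autapomorphy; uninformative for grouping).
Only Ceratites, Dromax, Euryeus, Glyption, and Xiphyx show the derived state 'yes' for Character 6, supporting them as a clade.
Character 7 (derived state 'yes') is shared by all ingroup taxa — unites the whole ingroup.
Most parsimonious ingroup topology: (((((Glyption,Ceratites),Dromax),Euryeus),Xiphyx),Bryoyx).
Xiphyx and Ceratites share a more recent common ancestor with each other than either does with Bryoyx, so Bryoyx is the least closely related of the three.

Bryoyx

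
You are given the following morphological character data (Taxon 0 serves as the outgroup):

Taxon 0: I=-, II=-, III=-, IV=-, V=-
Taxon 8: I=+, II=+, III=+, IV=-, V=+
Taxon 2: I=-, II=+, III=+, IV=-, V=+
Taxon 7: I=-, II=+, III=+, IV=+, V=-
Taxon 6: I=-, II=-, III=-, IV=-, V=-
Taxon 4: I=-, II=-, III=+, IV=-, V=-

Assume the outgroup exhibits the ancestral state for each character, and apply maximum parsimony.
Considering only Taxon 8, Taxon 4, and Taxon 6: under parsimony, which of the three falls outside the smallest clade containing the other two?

The outgroup has state '-' for every character, so '+' is the derived state throughout.
I: derived state '+' in Taxon 8 only — an autapomorphy, so it tells us nothing about relationships among taxa.
Only Taxon 2, Taxon 7, and Taxon 8 show the derived state '+' for II, supporting them as a clade.
III: derived state '+' in Taxon 2, Taxon 4, Taxon 7, and Taxon 8 only — synapomorphy for {Taxon 2, Taxon 4, Taxon 7, Taxon 8}.
IV (derived state '+') is unique to Taxon 7 (autapomorphy; uninformative for grouping).
Only Taxon 2 and Taxon 8 show the derived state '+' for V, supporting them as a clade.
Most parsimonious ingroup topology: ((((Taxon 8,Taxon 2),Taxon 7),Taxon 4),Taxon 6).
Taxon 8 and Taxon 4 share a more recent common ancestor with each other than either does with Taxon 6, so Taxon 6 is the least closely related of the three.

Taxon 6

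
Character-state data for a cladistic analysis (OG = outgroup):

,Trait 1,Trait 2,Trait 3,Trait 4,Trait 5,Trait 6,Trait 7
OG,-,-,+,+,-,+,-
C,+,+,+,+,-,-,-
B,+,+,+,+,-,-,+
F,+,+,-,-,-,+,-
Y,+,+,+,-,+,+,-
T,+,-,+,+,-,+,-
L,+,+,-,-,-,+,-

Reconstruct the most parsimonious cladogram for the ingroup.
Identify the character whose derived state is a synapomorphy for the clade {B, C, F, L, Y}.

Character polarity is set by the outgroup: the derived state is whichever differs from the outgroup's state, so for Trait 3, Trait 4, Trait 6 the derived state is '-', and for the remaining characters it is '+'.
Trait 1 (derived state '+') is shared by all ingroup taxa — unites the whole ingroup.
Only B, C, F, L, and Y show the derived state '+' for Trait 2, supporting them as a clade.
Trait 3: derived state '-' in F and L only — synapomorphy for {F, L}.
Trait 4 (derived state '-') is shared by F, L, and Y — a synapomorphy uniting that clade.
Trait 5 (derived state '+') is unique to Y (autapomorphy; uninformative for grouping).
Only B and C show the derived state '-' for Trait 6, supporting them as a clade.
Trait 7: derived state '+' in B only — an autapomorphy, so it tells us nothing about relationships among taxa.
Most parsimonious ingroup topology: (((C,B),((F,L),Y)),T).
The clade {B, C, F, L, Y} is supported by Trait 2: its derived state '+' occurs in exactly those taxa and in no other taxon (including the outgroup).

Trait 2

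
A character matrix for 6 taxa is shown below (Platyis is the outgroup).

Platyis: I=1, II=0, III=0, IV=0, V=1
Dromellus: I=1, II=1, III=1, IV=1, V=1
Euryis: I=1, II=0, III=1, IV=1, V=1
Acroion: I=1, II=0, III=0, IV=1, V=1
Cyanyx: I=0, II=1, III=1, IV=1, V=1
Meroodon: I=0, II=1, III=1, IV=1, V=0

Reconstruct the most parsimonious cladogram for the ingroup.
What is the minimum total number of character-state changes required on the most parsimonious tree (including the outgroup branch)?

5

Character polarity is set by the outgroup: the derived state is whichever differs from the outgroup's state, so for I, V the derived state is '0', and for the remaining characters it is '1'.
I: derived state '0' in Cyanyx and Meroodon only — synapomorphy for {Cyanyx, Meroodon}.
II: derived state '1' in Cyanyx, Dromellus, and Meroodon only — synapomorphy for {Cyanyx, Dromellus, Meroodon}.
III: derived state '1' in Cyanyx, Dromellus, Euryis, and Meroodon only — synapomorphy for {Cyanyx, Dromellus, Euryis, Meroodon}.
IV (derived state '1') is shared by all ingroup taxa — unites the whole ingroup.
V: derived state '0' in Meroodon only — an autapomorphy, so it tells us nothing about relationships among taxa.
Most parsimonious ingroup topology: (((Dromellus,(Cyanyx,Meroodon)),Euryis),Acroion).
Changes per character on this tree: I: 1; II: 1; III: 1; IV: 1; V: 1.
Total = 5.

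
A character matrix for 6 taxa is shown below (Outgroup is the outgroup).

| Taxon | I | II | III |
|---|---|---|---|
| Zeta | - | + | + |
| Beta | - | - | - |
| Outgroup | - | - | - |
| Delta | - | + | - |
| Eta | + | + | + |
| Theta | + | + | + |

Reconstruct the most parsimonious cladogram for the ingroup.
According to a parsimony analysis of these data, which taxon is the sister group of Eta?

The outgroup has state '-' for every character, so '+' is the derived state throughout.
Only Eta and Theta show the derived state '+' for I, supporting them as a clade.
II (derived state '+') is shared by Delta, Eta, Theta, and Zeta — a synapomorphy uniting that clade.
III (derived state '+') is shared by Eta, Theta, and Zeta — a synapomorphy uniting that clade.
Most parsimonious ingroup topology: (((Zeta,(Eta,Theta)),Delta),Beta).
Eta and Theta form a cherry on this tree, so they are sister taxa.

Theta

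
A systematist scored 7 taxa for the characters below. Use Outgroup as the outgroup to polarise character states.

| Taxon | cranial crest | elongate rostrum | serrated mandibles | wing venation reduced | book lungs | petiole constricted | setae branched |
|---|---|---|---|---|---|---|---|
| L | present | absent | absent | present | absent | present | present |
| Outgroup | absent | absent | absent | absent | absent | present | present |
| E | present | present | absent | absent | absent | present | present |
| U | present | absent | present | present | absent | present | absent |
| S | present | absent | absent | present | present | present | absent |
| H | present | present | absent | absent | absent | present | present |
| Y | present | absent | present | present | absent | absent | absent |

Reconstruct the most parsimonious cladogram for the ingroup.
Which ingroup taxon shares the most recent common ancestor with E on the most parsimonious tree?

H

Character polarity is set by the outgroup: the derived state is whichever differs from the outgroup's state, so for petiole constricted, setae branched the derived state is 'absent', and for the remaining characters it is 'present'.
All ingroup taxa share the derived state 'present' for cranial crest; it defines the ingroup but does not resolve relationships within it.
Only E and H show the derived state 'present' for elongate rostrum, supporting them as a clade.
serrated mandibles (derived state 'present') is shared by U and Y — a synapomorphy uniting that clade.
wing venation reduced (derived state 'present') is shared by L, S, U, and Y — a synapomorphy uniting that clade.
book lungs (derived state 'present') is unique to S (autapomorphy; uninformative for grouping).
petiole constricted (derived state 'absent') is unique to Y (autapomorphy; uninformative for grouping).
setae branched (derived state 'absent') is shared by S, U, and Y — a synapomorphy uniting that clade.
Most parsimonious ingroup topology: ((H,E),((S,(U,Y)),L)).
E and H form a cherry on this tree, so they are sister taxa.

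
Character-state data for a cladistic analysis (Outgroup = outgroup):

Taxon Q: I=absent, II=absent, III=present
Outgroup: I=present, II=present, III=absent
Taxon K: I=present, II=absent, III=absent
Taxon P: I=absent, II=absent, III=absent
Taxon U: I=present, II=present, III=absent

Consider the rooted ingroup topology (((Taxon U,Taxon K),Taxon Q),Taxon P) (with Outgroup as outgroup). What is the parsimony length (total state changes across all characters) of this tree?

5

Map each character onto (((Taxon U,Taxon K),Taxon Q),Taxon P) (rooted by Outgroup) and count the minimum state changes it requires (Fitch parsimony):
I: 2; II: 2; III: 1.
Total tree length = 5.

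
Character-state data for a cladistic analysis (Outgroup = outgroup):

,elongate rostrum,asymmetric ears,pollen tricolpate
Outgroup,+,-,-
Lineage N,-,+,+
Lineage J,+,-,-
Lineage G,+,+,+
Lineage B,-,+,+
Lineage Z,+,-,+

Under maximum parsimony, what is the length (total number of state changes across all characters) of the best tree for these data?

3

Character polarity is set by the outgroup: the derived state is whichever differs from the outgroup's state, so for elongate rostrum the derived state is '-', and for the remaining characters it is '+'.
Only Lineage B and Lineage N show the derived state '-' for elongate rostrum, supporting them as a clade.
asymmetric ears: derived state '+' in Lineage B, Lineage G, and Lineage N only — synapomorphy for {Lineage B, Lineage G, Lineage N}.
pollen tricolpate: derived state '+' in Lineage B, Lineage G, Lineage N, and Lineage Z only — synapomorphy for {Lineage B, Lineage G, Lineage N, Lineage Z}.
Most parsimonious ingroup topology: ((((Lineage N,Lineage B),Lineage G),Lineage Z),Lineage J).
Changes per character on this tree: elongate rostrum: 1; asymmetric ears: 1; pollen tricolpate: 1.
Total = 3.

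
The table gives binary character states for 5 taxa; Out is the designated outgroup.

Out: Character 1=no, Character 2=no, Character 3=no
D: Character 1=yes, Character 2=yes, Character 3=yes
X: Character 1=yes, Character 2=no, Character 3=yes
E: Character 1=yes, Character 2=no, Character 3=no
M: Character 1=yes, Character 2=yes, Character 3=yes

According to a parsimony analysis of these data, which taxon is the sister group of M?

The outgroup has state 'no' for every character, so 'yes' is the derived state throughout.
All ingroup taxa share the derived state 'yes' for Character 1; it defines the ingroup but does not resolve relationships within it.
Character 2: derived state 'yes' in D and M only — synapomorphy for {D, M}.
Character 3: derived state 'yes' in D, M, and X only — synapomorphy for {D, M, X}.
Most parsimonious ingroup topology: (((D,M),X),E).
M and D form a cherry on this tree, so they are sister taxa.

D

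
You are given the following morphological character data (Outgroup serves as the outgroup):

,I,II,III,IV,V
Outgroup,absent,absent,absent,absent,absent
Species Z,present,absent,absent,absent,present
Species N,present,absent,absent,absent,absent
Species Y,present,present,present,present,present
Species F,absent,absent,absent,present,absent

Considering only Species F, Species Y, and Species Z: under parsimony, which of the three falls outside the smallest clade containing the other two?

The outgroup has state 'absent' for every character, so 'present' is the derived state throughout.
I: derived state 'present' in Species N, Species Y, and Species Z only — synapomorphy for {Species N, Species Y, Species Z}.
II: derived state 'present' in Species Y only — an autapomorphy, so it tells us nothing about relationships among taxa.
III (derived state 'present') is unique to Species Y (autapomorphy; uninformative for grouping).
IV (state 'present') occurs in Species F and Species Y but conflicts with the nesting implied by the other characters — most parsimoniously interpreted as homoplasy.
V: derived state 'present' in Species Y and Species Z only — synapomorphy for {Species Y, Species Z}.
Most parsimonious ingroup topology: (((Species Z,Species Y),Species N),Species F).
Species Z and Species Y share a more recent common ancestor with each other than either does with Species F, so Species F is the least closely related of the three.

Species F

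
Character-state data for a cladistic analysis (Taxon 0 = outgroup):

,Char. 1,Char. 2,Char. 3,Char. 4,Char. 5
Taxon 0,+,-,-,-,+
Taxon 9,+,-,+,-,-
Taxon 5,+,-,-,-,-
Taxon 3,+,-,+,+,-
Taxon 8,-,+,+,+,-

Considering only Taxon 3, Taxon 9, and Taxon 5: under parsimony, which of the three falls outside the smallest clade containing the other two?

Character polarity is set by the outgroup: the derived state is whichever differs from the outgroup's state, so for Char. 1, Char. 5 the derived state is '-', and for the remaining characters it is '+'.
Char. 1: derived state '-' in Taxon 8 only — an autapomorphy, so it tells us nothing about relationships among taxa.
Char. 2 (derived state '+') is unique to Taxon 8 (autapomorphy; uninformative for grouping).
Only Taxon 3, Taxon 8, and Taxon 9 show the derived state '+' for Char. 3, supporting them as a clade.
Char. 4 (derived state '+') is shared by Taxon 3 and Taxon 8 — a synapomorphy uniting that clade.
Char. 5 (derived state '-') is shared by all ingroup taxa — unites the whole ingroup.
Most parsimonious ingroup topology: ((Taxon 9,(Taxon 3,Taxon 8)),Taxon 5).
Taxon 9 and Taxon 3 share a more recent common ancestor with each other than either does with Taxon 5, so Taxon 5 is the least closely related of the three.

Taxon 5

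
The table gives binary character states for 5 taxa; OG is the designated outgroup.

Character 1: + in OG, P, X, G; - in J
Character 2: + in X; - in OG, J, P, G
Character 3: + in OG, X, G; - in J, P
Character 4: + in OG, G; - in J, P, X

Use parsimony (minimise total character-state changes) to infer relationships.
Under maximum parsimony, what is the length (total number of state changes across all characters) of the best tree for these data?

4

Character polarity is set by the outgroup: the derived state is whichever differs from the outgroup's state, so for Character 1, Character 3, Character 4 the derived state is '-', and for the remaining characters it is '+'.
Character 1: derived state '-' in J only — an autapomorphy, so it tells us nothing about relationships among taxa.
Character 2: derived state '+' in X only — an autapomorphy, so it tells us nothing about relationships among taxa.
Character 3 (derived state '-') is shared by J and P — a synapomorphy uniting that clade.
Only J, P, and X show the derived state '-' for Character 4, supporting them as a clade.
Most parsimonious ingroup topology: (((J,P),X),G).
Changes per character on this tree: Character 1: 1; Character 2: 1; Character 3: 1; Character 4: 1.
Total = 4.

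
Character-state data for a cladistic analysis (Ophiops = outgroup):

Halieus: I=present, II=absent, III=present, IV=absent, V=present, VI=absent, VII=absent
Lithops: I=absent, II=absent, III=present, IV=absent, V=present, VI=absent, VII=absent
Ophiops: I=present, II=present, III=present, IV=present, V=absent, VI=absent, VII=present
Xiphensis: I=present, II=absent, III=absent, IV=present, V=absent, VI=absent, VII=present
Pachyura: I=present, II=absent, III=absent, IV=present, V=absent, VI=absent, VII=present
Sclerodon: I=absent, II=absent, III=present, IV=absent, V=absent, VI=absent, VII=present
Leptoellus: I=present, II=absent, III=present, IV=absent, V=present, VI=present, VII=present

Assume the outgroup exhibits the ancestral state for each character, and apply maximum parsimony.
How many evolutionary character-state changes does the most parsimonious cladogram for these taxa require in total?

8

Character polarity is set by the outgroup: the derived state is whichever differs from the outgroup's state, so for I, II, III, IV, VII the derived state is 'absent', and for the remaining characters it is 'present'.
I (state 'absent') occurs in Lithops and Sclerodon but conflicts with the nesting implied by the other characters — most parsimoniously interpreted as homoplasy.
II (derived state 'absent') is shared by all ingroup taxa — unites the whole ingroup.
III: derived state 'absent' in Pachyura and Xiphensis only — synapomorphy for {Pachyura, Xiphensis}.
IV: derived state 'absent' in Halieus, Leptoellus, Lithops, and Sclerodon only — synapomorphy for {Halieus, Leptoellus, Lithops, Sclerodon}.
Only Halieus, Leptoellus, and Lithops show the derived state 'present' for V, supporting them as a clade.
VI: derived state 'present' in Leptoellus only — an autapomorphy, so it tells us nothing about relationships among taxa.
Only Halieus and Lithops show the derived state 'absent' for VII, supporting them as a clade.
Most parsimonious ingroup topology: ((Sclerodon,((Halieus,Lithops),Leptoellus)),(Xiphensis,Pachyura)).
Changes per character on this tree: I: 2; II: 1; III: 1; IV: 1; V: 1; VI: 1; VII: 1.
Total = 8.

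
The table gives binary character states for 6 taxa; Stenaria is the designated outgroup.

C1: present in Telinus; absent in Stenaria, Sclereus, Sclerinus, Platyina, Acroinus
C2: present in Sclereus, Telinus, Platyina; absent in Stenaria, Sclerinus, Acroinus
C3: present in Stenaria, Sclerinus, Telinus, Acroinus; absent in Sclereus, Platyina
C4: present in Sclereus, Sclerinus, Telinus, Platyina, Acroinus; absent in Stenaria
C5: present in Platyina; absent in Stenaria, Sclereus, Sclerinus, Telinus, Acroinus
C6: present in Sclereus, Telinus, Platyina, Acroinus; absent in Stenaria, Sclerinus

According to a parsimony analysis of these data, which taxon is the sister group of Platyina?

Sclereus

Character polarity is set by the outgroup: the derived state is whichever differs from the outgroup's state, so for C3 the derived state is 'absent', and for the remaining characters it is 'present'.
C1: derived state 'present' in Telinus only — an autapomorphy, so it tells us nothing about relationships among taxa.
C2 (derived state 'present') is shared by Platyina, Sclereus, and Telinus — a synapomorphy uniting that clade.
C3 (derived state 'absent') is shared by Platyina and Sclereus — a synapomorphy uniting that clade.
C4 (derived state 'present') is shared by all ingroup taxa — unites the whole ingroup.
C5 (derived state 'present') is unique to Platyina (autapomorphy; uninformative for grouping).
Only Acroinus, Platyina, Sclereus, and Telinus show the derived state 'present' for C6, supporting them as a clade.
Most parsimonious ingroup topology: ((((Sclereus,Platyina),Telinus),Acroinus),Sclerinus).
Platyina and Sclereus form a cherry on this tree, so they are sister taxa.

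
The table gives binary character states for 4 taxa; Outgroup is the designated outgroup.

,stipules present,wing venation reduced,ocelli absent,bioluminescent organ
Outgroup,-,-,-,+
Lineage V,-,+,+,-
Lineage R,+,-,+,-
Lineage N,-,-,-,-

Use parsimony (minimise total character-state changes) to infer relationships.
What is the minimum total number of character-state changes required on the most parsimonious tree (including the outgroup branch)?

4

Character polarity is set by the outgroup: the derived state is whichever differs from the outgroup's state, so for bioluminescent organ the derived state is '-', and for the remaining characters it is '+'.
stipules present: derived state '+' in Lineage R only — an autapomorphy, so it tells us nothing about relationships among taxa.
wing venation reduced: derived state '+' in Lineage V only — an autapomorphy, so it tells us nothing about relationships among taxa.
ocelli absent (derived state '+') is shared by Lineage R and Lineage V — a synapomorphy uniting that clade.
All ingroup taxa share the derived state '-' for bioluminescent organ; it defines the ingroup but does not resolve relationships within it.
Most parsimonious ingroup topology: ((Lineage V,Lineage R),Lineage N).
Changes per character on this tree: stipules present: 1; wing venation reduced: 1; ocelli absent: 1; bioluminescent organ: 1.
Total = 4.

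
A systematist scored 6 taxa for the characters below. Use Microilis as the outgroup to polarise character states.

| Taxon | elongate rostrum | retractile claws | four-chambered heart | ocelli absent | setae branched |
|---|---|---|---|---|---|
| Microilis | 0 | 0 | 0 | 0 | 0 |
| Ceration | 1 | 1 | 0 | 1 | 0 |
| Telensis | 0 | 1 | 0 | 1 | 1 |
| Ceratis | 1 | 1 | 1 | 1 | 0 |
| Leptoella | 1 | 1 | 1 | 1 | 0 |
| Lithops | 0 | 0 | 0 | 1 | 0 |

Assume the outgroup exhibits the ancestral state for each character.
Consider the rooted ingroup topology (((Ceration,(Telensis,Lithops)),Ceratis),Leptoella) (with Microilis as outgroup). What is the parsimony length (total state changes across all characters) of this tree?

8

Map each character onto (((Ceration,(Telensis,Lithops)),Ceratis),Leptoella) (rooted by Microilis) and count the minimum state changes it requires (Fitch parsimony):
elongate rostrum: 2; retractile claws: 2; four-chambered heart: 2; ocelli absent: 1; setae branched: 1.
Total tree length = 8.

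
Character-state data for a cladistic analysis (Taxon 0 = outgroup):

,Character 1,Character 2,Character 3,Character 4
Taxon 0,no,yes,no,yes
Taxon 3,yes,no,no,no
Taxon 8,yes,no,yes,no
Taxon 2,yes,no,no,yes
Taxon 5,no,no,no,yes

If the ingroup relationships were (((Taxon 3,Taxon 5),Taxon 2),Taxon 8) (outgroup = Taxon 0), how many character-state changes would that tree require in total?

6

Map each character onto (((Taxon 3,Taxon 5),Taxon 2),Taxon 8) (rooted by Taxon 0) and count the minimum state changes it requires (Fitch parsimony):
Character 1: 2; Character 2: 1; Character 3: 1; Character 4: 2.
Total tree length = 6.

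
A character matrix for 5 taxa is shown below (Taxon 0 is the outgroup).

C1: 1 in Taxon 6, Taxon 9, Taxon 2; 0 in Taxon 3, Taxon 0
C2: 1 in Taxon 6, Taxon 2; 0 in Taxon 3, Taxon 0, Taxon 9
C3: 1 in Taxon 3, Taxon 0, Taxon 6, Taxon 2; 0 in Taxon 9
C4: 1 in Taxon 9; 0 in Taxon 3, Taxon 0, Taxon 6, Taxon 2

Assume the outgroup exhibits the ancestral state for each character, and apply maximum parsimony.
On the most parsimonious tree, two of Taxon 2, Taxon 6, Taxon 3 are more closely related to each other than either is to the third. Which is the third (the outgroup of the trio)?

Taxon 3

Character polarity is set by the outgroup: the derived state is whichever differs from the outgroup's state, so for C3 the derived state is '0', and for the remaining characters it is '1'.
Only Taxon 2, Taxon 6, and Taxon 9 show the derived state '1' for C1, supporting them as a clade.
C2 (derived state '1') is shared by Taxon 2 and Taxon 6 — a synapomorphy uniting that clade.
C3: derived state '0' in Taxon 9 only — an autapomorphy, so it tells us nothing about relationships among taxa.
C4: derived state '1' in Taxon 9 only — an autapomorphy, so it tells us nothing about relationships among taxa.
Most parsimonious ingroup topology: (((Taxon 6,Taxon 2),Taxon 9),Taxon 3).
Taxon 2 and Taxon 6 share a more recent common ancestor with each other than either does with Taxon 3, so Taxon 3 is the least closely related of the three.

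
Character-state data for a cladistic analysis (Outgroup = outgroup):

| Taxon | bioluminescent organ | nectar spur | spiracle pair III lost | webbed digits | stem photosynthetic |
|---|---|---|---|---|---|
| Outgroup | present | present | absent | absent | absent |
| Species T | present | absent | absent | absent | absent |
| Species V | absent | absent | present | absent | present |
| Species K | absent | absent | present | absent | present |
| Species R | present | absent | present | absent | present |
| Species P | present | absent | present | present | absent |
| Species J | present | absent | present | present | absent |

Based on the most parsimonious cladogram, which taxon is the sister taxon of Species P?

Character polarity is set by the outgroup: the derived state is whichever differs from the outgroup's state, so for bioluminescent organ, nectar spur the derived state is 'absent', and for the remaining characters it is 'present'.
bioluminescent organ (derived state 'absent') is shared by Species K and Species V — a synapomorphy uniting that clade.
All ingroup taxa share the derived state 'absent' for nectar spur; it defines the ingroup but does not resolve relationships within it.
spiracle pair III lost: derived state 'present' in Species J, Species K, Species P, Species R, and Species V only — synapomorphy for {Species J, Species K, Species P, Species R, Species V}.
webbed digits (derived state 'present') is shared by Species J and Species P — a synapomorphy uniting that clade.
Only Species K, Species R, and Species V show the derived state 'present' for stem photosynthetic, supporting them as a clade.
Most parsimonious ingroup topology: (Species T,(((Species V,Species K),Species R),(Species P,Species J))).
Species P and Species J form a cherry on this tree, so they are sister taxa.

Species J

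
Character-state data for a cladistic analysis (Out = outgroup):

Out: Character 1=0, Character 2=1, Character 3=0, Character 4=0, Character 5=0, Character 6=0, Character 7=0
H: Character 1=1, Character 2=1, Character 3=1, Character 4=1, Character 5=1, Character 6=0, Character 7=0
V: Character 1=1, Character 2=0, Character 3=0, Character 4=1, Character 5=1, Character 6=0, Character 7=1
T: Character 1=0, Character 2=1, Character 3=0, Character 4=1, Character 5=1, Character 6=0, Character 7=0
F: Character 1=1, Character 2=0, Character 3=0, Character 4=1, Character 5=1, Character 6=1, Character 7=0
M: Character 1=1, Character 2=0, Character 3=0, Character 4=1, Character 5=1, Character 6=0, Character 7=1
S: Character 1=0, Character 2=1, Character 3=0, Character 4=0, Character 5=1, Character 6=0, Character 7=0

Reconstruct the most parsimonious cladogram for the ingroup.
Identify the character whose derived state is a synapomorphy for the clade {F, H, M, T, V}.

Character polarity is set by the outgroup: the derived state is whichever differs from the outgroup's state, so for Character 2 the derived state is '0', and for the remaining characters it is '1'.
Character 1 (derived state '1') is shared by F, H, M, and V — a synapomorphy uniting that clade.
Only F, M, and V show the derived state '0' for Character 2, supporting them as a clade.
Character 3 (derived state '1') is unique to H (autapomorphy; uninformative for grouping).
Character 4 (derived state '1') is shared by F, H, M, T, and V — a synapomorphy uniting that clade.
Character 5 (derived state '1') is shared by all ingroup taxa — unites the whole ingroup.
Character 6 (derived state '1') is unique to F (autapomorphy; uninformative for grouping).
Character 7 (derived state '1') is shared by M and V — a synapomorphy uniting that clade.
Most parsimonious ingroup topology: (((H,((V,M),F)),T),S).
The clade {F, H, M, T, V} is supported by Character 4: its derived state '1' occurs in exactly those taxa and in no other taxon (including the outgroup).

Character 4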